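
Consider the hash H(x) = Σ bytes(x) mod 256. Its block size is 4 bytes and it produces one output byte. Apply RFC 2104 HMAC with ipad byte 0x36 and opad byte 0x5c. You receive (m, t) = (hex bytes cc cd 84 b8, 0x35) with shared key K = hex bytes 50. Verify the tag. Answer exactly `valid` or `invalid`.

invalid

Key hex bytes 50 is 1 byte ≤ B = 4; zero-pad to 4 bytes: K' = 50 00 00 00.
K' ⊕ ipad = 66 36 36 36; K' ⊕ opad = 0c 5c 5c 5c.
Inner hash: sum = 102+54+54+54+204+205+132+184 = 989; mod 256 = 221 → dd.
Outer hash (recomputed tag): sum = 12+92+92+92+221 = 509; mod 256 = 253 → fd.
Recomputed tag = fd; claimed = 35 → mismatch.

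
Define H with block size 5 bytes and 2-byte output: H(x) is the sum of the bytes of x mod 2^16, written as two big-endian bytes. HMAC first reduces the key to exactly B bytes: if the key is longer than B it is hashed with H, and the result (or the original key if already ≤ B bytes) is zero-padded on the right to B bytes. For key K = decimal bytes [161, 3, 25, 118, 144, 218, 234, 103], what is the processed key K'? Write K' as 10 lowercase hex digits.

|K| = 8 > B = 5, so first hash the key.
H(K): sum = 161+3+25+118+144+218+234+103 = 1006 → 03 ee.
Zero-pad H(K) = 03 ee to 5 bytes: K' = 03 ee 00 00 00.

03ee000000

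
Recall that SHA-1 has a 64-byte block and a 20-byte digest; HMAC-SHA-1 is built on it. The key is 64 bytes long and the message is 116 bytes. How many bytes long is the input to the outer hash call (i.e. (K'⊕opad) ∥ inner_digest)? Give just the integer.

84

Key is 64 ≤ 64 bytes, zero-padded: |K'| = 64.
Outer input = (K'⊕opad) ∥ H(inner) → 64 + 20 = 84 bytes.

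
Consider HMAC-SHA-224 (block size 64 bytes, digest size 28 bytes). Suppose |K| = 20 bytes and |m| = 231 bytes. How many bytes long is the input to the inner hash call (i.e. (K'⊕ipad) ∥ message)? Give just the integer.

Key is 20 ≤ 64 bytes, zero-padded: |K'| = 64.
Inner input = (K'⊕ipad) ∥ m → 64 + 231 = 295 bytes.

295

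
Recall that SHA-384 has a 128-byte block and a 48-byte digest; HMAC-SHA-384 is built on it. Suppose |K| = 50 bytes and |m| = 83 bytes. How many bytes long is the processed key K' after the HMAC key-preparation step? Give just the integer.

Key is 50 ≤ 128 bytes, zero-padded: |K'| = 128.

128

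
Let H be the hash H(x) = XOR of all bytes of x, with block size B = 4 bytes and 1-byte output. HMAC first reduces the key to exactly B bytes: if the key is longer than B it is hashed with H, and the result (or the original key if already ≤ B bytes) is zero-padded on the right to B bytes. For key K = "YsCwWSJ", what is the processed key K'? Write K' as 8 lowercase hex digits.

|K| = 7 > B = 4, so first hash the key.
H(K): XOR 59⊕73⊕43⊕77⊕57⊕53⊕4a = 50.
Zero-pad H(K) = 50 to 4 bytes: K' = 50 00 00 00.

50000000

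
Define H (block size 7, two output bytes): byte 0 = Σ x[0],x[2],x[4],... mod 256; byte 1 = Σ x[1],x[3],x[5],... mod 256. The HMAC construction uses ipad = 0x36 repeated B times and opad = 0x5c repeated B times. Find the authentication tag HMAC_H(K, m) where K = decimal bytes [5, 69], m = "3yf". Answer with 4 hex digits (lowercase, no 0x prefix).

e51f

Key decimal bytes [5, 69] = 05 45 is 2 bytes ≤ B = 7; zero-pad to 7 bytes: K' = 05 45 00 00 00 00 00.
K' ⊕ ipad = 33 73 36 36 36 36 36.  K' ⊕ opad = 59 19 5c 5c 5c 5c 5c.
Inner input = (K'⊕ipad) ∥ m = 33 73 36 36 36 36 36 ∥ 33 79 66.
Inner hash: even-index sum = 334 mod 256 = 78; odd-index sum = 376 mod 256 = 120 → 4e 78.
Outer input = (K'⊕opad) ∥ inner = 59 19 5c 5c 5c 5c 5c ∥ 4e 78.
Outer hash (tag): even-index sum = 485 mod 256 = 229; odd-index sum = 287 mod 256 = 31 → e5 1f.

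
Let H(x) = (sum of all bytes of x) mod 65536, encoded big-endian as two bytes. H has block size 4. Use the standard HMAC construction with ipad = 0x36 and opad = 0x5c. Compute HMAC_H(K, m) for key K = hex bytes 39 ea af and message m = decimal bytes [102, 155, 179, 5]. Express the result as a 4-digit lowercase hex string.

02e0

Key hex bytes 39 ea af is 3 bytes ≤ B = 4; zero-pad to 4 bytes: K' = 39 ea af 00.
K' ⊕ ipad = 0f dc 99 36.  K' ⊕ opad = 65 b6 f3 5c.
Inner input = (K'⊕ipad) ∥ m = 0f dc 99 36 ∥ 66 9b b3 05.
Inner hash: sum = 15+220+153+54+102+155+179+5 = 883 → 03 73.
Outer input = (K'⊕opad) ∥ inner = 65 b6 f3 5c ∥ 03 73.
Outer hash (tag): sum = 101+182+243+92+3+115 = 736 → 02 e0.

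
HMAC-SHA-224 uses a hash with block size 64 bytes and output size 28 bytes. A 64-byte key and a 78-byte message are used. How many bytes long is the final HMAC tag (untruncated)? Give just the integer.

28

The tag is one SHA-224 digest: 28 bytes.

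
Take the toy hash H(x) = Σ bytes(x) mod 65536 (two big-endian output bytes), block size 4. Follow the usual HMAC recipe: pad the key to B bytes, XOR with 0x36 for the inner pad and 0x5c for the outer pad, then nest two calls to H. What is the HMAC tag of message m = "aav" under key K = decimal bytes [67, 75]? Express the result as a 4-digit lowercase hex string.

Key decimal bytes [67, 75] = 43 4b is 2 bytes ≤ B = 4; zero-pad to 4 bytes: K' = 43 4b 00 00.
K' ⊕ ipad = 75 7d 36 36.  K' ⊕ opad = 1f 17 5c 5c.
Inner input = (K'⊕ipad) ∥ m = 75 7d 36 36 ∥ 61 61 76.
Inner hash: sum = 117+125+54+54+97+97+118 = 662 → 02 96.
Outer input = (K'⊕opad) ∥ inner = 1f 17 5c 5c ∥ 02 96.
Outer hash (tag): sum = 31+23+92+92+2+150 = 390 → 01 86.

0186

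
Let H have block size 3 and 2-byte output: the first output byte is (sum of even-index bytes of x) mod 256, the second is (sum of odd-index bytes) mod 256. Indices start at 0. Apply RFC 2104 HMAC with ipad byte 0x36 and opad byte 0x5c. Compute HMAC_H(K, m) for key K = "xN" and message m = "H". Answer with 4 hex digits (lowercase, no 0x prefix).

4096

Key "xN" = 78 4e is 2 bytes ≤ B = 3; zero-pad to 3 bytes: K' = 78 4e 00.
K' ⊕ ipad = 4e 78 36.  K' ⊕ opad = 24 12 5c.
Inner input = (K'⊕ipad) ∥ m = 4e 78 36 ∥ 48.
Inner hash: even-index sum = 132 mod 256 = 132; odd-index sum = 192 mod 256 = 192 → 84 c0.
Outer input = (K'⊕opad) ∥ inner = 24 12 5c ∥ 84 c0.
Outer hash (tag): even-index sum = 320 mod 256 = 64; odd-index sum = 150 mod 256 = 150 → 40 96.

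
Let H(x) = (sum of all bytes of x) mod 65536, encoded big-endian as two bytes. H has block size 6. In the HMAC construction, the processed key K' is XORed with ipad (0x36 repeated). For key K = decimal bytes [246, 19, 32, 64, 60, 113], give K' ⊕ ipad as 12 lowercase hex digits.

Key decimal bytes [246, 19, 32, 64, 60, 113] = f6 13 20 40 3c 71 is exactly B = 6 bytes: K' = f6 13 20 40 3c 71.
XOR each byte with 0x36: f6⊕36=c0, 13⊕36=25, 20⊕36=16, 40⊕36=76, 3c⊕36=0a, 71⊕36=47.

c02516760a47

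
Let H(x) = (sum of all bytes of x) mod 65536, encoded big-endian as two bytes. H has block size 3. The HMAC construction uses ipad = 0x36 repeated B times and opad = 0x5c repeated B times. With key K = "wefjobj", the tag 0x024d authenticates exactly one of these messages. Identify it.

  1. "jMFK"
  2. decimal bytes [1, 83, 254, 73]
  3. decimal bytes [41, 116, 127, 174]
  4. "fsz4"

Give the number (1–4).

Key "wefjobj" = 77 65 66 6a 6f 62 6a is 7 bytes > B = 3, so hash it first: H(key) = 02 e7, then zero-pad to 3 bytes: K' = 02 e7 00.
K' ⊕ ipad = 34 d1 36; K' ⊕ opad = 5e bb 5c.
m1: inner = H(34 d1 36 6a 4d 46 4b) = 02 83; tag = H(5e bb 5c 02 83) = 01fa
m2: inner = H(34 d1 36 01 53 fe 49) = 02 d6; tag = H(5e bb 5c 02 d6) = 024d ← matches
m3: inner = H(34 d1 36 29 74 7f ae) = 03 05; tag = H(5e bb 5c 03 05) = 017d
m4: inner = H(34 d1 36 66 73 7a 34) = 02 c2; tag = H(5e bb 5c 02 c2) = 0239

2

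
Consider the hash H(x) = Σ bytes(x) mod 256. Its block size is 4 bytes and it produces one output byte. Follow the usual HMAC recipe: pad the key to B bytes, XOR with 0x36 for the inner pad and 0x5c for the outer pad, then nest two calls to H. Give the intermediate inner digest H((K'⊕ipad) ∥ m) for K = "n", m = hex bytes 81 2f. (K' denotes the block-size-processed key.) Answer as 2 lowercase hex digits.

aa

Key "n" = 6e is 1 byte ≤ B = 4; zero-pad to 4 bytes: K' = 6e 00 00 00.
K' ⊕ ipad = 58 36 36 36.
Inner input = 58 36 36 36 ∥ 81 2f.
Inner hash: sum = 88+54+54+54+129+47 = 426; mod 256 = 170 → aa.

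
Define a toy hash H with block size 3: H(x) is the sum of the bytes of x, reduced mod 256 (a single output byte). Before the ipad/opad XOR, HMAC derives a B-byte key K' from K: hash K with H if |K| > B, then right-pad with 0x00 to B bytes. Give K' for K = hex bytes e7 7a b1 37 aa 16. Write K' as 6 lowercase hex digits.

|K| = 6 > B = 3, so first hash the key.
H(K): sum = 231+122+177+55+170+22 = 777; mod 256 = 9 → 09.
Zero-pad H(K) = 09 to 3 bytes: K' = 09 00 00.

090000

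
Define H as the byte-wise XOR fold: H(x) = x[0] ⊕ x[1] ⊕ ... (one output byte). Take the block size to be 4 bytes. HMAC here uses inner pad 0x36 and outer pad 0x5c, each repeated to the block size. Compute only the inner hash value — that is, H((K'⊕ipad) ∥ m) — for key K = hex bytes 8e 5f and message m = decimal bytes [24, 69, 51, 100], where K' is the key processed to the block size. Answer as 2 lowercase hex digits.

Key hex bytes 8e 5f is 2 bytes ≤ B = 4; zero-pad to 4 bytes: K' = 8e 5f 00 00.
K' ⊕ ipad = b8 69 36 36.
Inner input = b8 69 36 36 ∥ 18 45 33 64.
Inner hash: XOR b8⊕69⊕36⊕36⊕18⊕45⊕33⊕64 = db.

db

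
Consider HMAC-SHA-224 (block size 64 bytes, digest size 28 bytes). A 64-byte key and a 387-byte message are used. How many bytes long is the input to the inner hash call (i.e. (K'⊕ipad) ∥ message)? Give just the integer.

Key is 64 ≤ 64 bytes, zero-padded: |K'| = 64.
Inner input = (K'⊕ipad) ∥ m → 64 + 387 = 451 bytes.

451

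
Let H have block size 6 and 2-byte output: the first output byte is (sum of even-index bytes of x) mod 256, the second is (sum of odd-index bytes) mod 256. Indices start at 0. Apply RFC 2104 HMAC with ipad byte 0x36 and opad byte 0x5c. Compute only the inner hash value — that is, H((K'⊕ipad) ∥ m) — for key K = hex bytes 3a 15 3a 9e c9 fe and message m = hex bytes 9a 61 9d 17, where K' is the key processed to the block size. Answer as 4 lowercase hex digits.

Key hex bytes 3a 15 3a 9e c9 fe is exactly B = 6 bytes: K' = 3a 15 3a 9e c9 fe.
K' ⊕ ipad = 0c 23 0c a8 ff c8.
Inner input = 0c 23 0c a8 ff c8 ∥ 9a 61 9d 17.
Inner hash: even-index sum = 590 mod 256 = 78; odd-index sum = 523 mod 256 = 11 → 4e 0b.

4e0b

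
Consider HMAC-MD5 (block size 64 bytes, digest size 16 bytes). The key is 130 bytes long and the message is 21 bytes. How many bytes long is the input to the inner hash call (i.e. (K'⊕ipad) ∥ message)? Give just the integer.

85

Key is 130 > 64 bytes, so it is hashed to 16 bytes then zero-padded to 64: |K'| = 64.
Inner input = (K'⊕ipad) ∥ m → 64 + 21 = 85 bytes.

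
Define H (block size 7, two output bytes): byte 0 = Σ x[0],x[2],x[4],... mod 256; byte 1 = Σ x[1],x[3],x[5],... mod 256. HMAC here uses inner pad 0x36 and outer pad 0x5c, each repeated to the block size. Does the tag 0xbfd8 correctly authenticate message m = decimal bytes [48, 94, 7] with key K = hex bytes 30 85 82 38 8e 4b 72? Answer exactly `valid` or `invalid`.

Key hex bytes 30 85 82 38 8e 4b 72 is exactly B = 7 bytes: K' = 30 85 82 38 8e 4b 72.
K' ⊕ ipad = 06 b3 b4 0e b8 7d 44; K' ⊕ opad = 6c d9 de 64 d2 17 2e.
Inner hash: even-index sum = 532 mod 256 = 20; odd-index sum = 373 mod 256 = 117 → 14 75.
Outer hash (recomputed tag): even-index sum = 703 mod 256 = 191; odd-index sum = 360 mod 256 = 104 → bf 68.
Recomputed tag = bf68; claimed = bfd8 → mismatch.

invalid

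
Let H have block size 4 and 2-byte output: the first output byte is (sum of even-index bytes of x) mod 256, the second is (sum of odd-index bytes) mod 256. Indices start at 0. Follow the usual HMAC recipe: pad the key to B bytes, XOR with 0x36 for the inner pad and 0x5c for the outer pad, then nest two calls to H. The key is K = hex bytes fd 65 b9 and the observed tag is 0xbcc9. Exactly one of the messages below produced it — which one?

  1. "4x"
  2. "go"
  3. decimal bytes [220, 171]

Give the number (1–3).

3

Key hex bytes fd 65 b9 is 3 bytes ≤ B = 4; zero-pad to 4 bytes: K' = fd 65 b9 00.
K' ⊕ ipad = cb 53 8f 36; K' ⊕ opad = a1 39 e5 5c.
m1: inner = H(cb 53 8f 36 34 78) = 8e 01; tag = H(a1 39 e5 5c 8e 01) = 1496
m2: inner = H(cb 53 8f 36 67 6f) = c1 f8; tag = H(a1 39 e5 5c c1 f8) = 478d
m3: inner = H(cb 53 8f 36 dc ab) = 36 34; tag = H(a1 39 e5 5c 36 34) = bcc9 ← matches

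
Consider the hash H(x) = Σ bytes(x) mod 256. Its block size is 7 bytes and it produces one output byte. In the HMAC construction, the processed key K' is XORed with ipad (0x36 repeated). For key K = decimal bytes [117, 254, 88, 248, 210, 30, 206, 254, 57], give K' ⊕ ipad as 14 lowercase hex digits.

Key decimal bytes [117, 254, 88, 248, 210, 30, 206, 254, 57] = 75 fe 58 f8 d2 1e ce fe 39 is 9 bytes > B = 7, so hash it first: H(key) = b8, then zero-pad to 7 bytes: K' = b8 00 00 00 00 00 00.
XOR each byte with 0x36: b8⊕36=8e, 00⊕36=36, 00⊕36=36, 00⊕36=36, 00⊕36=36, 00⊕36=36, 00⊕36=36.

8e363636363636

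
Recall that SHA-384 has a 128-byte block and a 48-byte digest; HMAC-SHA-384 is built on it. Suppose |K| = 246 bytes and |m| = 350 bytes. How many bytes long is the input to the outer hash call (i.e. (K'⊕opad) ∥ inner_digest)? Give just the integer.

Key is 246 > 128 bytes, so it is hashed to 48 bytes then zero-padded to 128: |K'| = 128.
Outer input = (K'⊕opad) ∥ H(inner) → 128 + 48 = 176 bytes.

176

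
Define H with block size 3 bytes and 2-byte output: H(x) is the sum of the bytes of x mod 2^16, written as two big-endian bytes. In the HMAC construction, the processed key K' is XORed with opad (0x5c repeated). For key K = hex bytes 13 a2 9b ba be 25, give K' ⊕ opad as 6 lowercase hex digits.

5eb15c

Key hex bytes 13 a2 9b ba be 25 is 6 bytes > B = 3, so hash it first: H(key) = 02 ed, then zero-pad to 3 bytes: K' = 02 ed 00.
XOR each byte with 0x5c: 02⊕5c=5e, ed⊕5c=b1, 00⊕5c=5c.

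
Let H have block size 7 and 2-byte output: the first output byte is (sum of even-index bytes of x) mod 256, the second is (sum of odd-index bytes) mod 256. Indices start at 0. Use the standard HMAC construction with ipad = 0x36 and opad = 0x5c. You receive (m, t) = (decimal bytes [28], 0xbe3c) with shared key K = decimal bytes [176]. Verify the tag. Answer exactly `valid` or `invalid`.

Key decimal bytes [176] = b0 is 1 byte ≤ B = 7; zero-pad to 7 bytes: K' = b0 00 00 00 00 00 00.
K' ⊕ ipad = 86 36 36 36 36 36 36; K' ⊕ opad = ec 5c 5c 5c 5c 5c 5c.
Inner hash: even-index sum = 296 mod 256 = 40; odd-index sum = 190 mod 256 = 190 → 28 be.
Outer hash (recomputed tag): even-index sum = 702 mod 256 = 190; odd-index sum = 316 mod 256 = 60 → be 3c.
Recomputed tag = be3c; claimed = be3c → match.

valid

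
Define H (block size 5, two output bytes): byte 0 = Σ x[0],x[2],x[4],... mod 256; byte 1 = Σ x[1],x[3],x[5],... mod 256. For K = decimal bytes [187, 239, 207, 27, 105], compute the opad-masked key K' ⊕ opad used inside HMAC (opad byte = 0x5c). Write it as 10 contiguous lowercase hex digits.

e7b3934735

Key decimal bytes [187, 239, 207, 27, 105] = bb ef cf 1b 69 is exactly B = 5 bytes: K' = bb ef cf 1b 69.
XOR each byte with 0x5c: bb⊕5c=e7, ef⊕5c=b3, cf⊕5c=93, 1b⊕5c=47, 69⊕5c=35.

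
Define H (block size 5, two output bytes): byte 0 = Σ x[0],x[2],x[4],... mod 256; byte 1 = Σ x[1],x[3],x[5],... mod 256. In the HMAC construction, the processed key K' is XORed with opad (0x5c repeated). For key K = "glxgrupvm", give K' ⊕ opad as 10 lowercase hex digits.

72e25c5c5c

Key "glxgrupvm" = 67 6c 78 67 72 75 70 76 6d is 9 bytes > B = 5, so hash it first: H(key) = 2e be, then zero-pad to 5 bytes: K' = 2e be 00 00 00.
XOR each byte with 0x5c: 2e⊕5c=72, be⊕5c=e2, 00⊕5c=5c, 00⊕5c=5c, 00⊕5c=5c.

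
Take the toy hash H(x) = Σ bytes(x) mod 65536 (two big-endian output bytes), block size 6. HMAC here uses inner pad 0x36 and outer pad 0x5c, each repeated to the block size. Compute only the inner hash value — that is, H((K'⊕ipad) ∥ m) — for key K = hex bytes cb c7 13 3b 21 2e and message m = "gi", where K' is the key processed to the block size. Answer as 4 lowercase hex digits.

031f

Key hex bytes cb c7 13 3b 21 2e is exactly B = 6 bytes: K' = cb c7 13 3b 21 2e.
K' ⊕ ipad = fd f1 25 0d 17 18.
Inner input = fd f1 25 0d 17 18 ∥ 67 69.
Inner hash: sum = 253+241+37+13+23+24+103+105 = 799 → 03 1f.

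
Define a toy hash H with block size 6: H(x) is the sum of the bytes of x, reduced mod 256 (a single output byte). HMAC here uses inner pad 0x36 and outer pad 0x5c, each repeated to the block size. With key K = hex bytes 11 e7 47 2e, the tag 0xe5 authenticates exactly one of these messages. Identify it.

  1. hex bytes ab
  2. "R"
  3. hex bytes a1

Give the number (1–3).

1

Key hex bytes 11 e7 47 2e is 4 bytes ≤ B = 6; zero-pad to 6 bytes: K' = 11 e7 47 2e 00 00.
K' ⊕ ipad = 27 d1 71 18 36 36; K' ⊕ opad = 4d bb 1b 72 5c 5c.
m1: inner = H(27 d1 71 18 36 36 ab) = 98; tag = H(4d bb 1b 72 5c 5c 98) = e5 ← matches
m2: inner = H(27 d1 71 18 36 36 52) = 3f; tag = H(4d bb 1b 72 5c 5c 3f) = 8c
m3: inner = H(27 d1 71 18 36 36 a1) = 8e; tag = H(4d bb 1b 72 5c 5c 8e) = db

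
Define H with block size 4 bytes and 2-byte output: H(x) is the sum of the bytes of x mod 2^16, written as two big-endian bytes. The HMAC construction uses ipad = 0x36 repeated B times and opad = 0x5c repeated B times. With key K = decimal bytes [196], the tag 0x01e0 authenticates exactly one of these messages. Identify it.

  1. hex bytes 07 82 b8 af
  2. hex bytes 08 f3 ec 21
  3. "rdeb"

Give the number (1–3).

3

Key decimal bytes [196] = c4 is 1 byte ≤ B = 4; zero-pad to 4 bytes: K' = c4 00 00 00.
K' ⊕ ipad = f2 36 36 36; K' ⊕ opad = 98 5c 5c 5c.
m1: inner = H(f2 36 36 36 07 82 b8 af) = 03 84; tag = H(98 5c 5c 5c 03 84) = 0233
m2: inner = H(f2 36 36 36 08 f3 ec 21) = 03 9c; tag = H(98 5c 5c 5c 03 9c) = 024b
m3: inner = H(f2 36 36 36 72 64 65 62) = 03 31; tag = H(98 5c 5c 5c 03 31) = 01e0 ← matches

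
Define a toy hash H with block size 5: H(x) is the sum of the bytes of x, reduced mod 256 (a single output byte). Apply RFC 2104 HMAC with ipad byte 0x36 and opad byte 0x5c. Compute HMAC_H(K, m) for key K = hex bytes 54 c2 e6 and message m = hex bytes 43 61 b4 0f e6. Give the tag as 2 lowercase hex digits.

Key hex bytes 54 c2 e6 is 3 bytes ≤ B = 5; zero-pad to 5 bytes: K' = 54 c2 e6 00 00.
K' ⊕ ipad = 62 f4 d0 36 36.  K' ⊕ opad = 08 9e ba 5c 5c.
Inner input = (K'⊕ipad) ∥ m = 62 f4 d0 36 36 ∥ 43 61 b4 0f e6.
Inner hash: sum = 98+244+208+54+54+67+97+180+15+230 = 1247; mod 256 = 223 → df.
Outer input = (K'⊕opad) ∥ inner = 08 9e ba 5c 5c ∥ df.
Outer hash (tag): sum = 8+158+186+92+92+223 = 759; mod 256 = 247 → f7.

f7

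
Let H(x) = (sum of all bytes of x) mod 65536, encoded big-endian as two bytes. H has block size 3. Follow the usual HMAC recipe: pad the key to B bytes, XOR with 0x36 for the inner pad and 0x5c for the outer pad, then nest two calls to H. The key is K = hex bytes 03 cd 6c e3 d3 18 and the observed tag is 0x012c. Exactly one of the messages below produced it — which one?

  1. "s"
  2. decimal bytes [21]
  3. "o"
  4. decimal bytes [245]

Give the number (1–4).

1

Key hex bytes 03 cd 6c e3 d3 18 is 6 bytes > B = 3, so hash it first: H(key) = 03 0a, then zero-pad to 3 bytes: K' = 03 0a 00.
K' ⊕ ipad = 35 3c 36; K' ⊕ opad = 5f 56 5c.
m1: inner = H(35 3c 36 73) = 01 1a; tag = H(5f 56 5c 01 1a) = 012c ← matches
m2: inner = H(35 3c 36 15) = 00 bc; tag = H(5f 56 5c 00 bc) = 01cd
m3: inner = H(35 3c 36 6f) = 01 16; tag = H(5f 56 5c 01 16) = 0128
m4: inner = H(35 3c 36 f5) = 01 9c; tag = H(5f 56 5c 01 9c) = 01ae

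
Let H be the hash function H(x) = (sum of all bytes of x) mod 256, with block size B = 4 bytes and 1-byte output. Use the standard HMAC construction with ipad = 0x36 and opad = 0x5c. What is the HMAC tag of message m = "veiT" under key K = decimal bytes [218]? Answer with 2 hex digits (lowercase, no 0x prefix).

c0

Key decimal bytes [218] = da is 1 byte ≤ B = 4; zero-pad to 4 bytes: K' = da 00 00 00.
K' ⊕ ipad = ec 36 36 36.  K' ⊕ opad = 86 5c 5c 5c.
Inner input = (K'⊕ipad) ∥ m = ec 36 36 36 ∥ 76 65 69 54.
Inner hash: sum = 236+54+54+54+118+101+105+84 = 806; mod 256 = 38 → 26.
Outer input = (K'⊕opad) ∥ inner = 86 5c 5c 5c ∥ 26.
Outer hash (tag): sum = 134+92+92+92+38 = 448; mod 256 = 192 → c0.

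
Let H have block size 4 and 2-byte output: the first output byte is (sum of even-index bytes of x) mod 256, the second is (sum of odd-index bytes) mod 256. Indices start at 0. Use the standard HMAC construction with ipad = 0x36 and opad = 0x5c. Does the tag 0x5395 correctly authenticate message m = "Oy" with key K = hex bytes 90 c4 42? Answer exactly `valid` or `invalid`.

valid

Key hex bytes 90 c4 42 is 3 bytes ≤ B = 4; zero-pad to 4 bytes: K' = 90 c4 42 00.
K' ⊕ ipad = a6 f2 74 36; K' ⊕ opad = cc 98 1e 5c.
Inner hash: even-index sum = 361 mod 256 = 105; odd-index sum = 417 mod 256 = 161 → 69 a1.
Outer hash (recomputed tag): even-index sum = 339 mod 256 = 83; odd-index sum = 405 mod 256 = 149 → 53 95.
Recomputed tag = 5395; claimed = 5395 → match.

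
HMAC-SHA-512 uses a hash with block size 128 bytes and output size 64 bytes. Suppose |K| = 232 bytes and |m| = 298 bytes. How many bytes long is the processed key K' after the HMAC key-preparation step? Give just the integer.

128

Key is 232 > 128 bytes, so it is hashed to 64 bytes then zero-padded to 128: |K'| = 128.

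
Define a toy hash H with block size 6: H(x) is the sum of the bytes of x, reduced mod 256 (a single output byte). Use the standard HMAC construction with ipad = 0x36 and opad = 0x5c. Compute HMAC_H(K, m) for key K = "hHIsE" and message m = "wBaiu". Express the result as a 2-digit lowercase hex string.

42

Key "hHIsE" = 68 48 49 73 45 is 5 bytes ≤ B = 6; zero-pad to 6 bytes: K' = 68 48 49 73 45 00.
K' ⊕ ipad = 5e 7e 7f 45 73 36.  K' ⊕ opad = 34 14 15 2f 19 5c.
Inner input = (K'⊕ipad) ∥ m = 5e 7e 7f 45 73 36 ∥ 77 42 61 69 75.
Inner hash: sum = 94+126+127+69+115+54+119+66+97+105+117 = 1089; mod 256 = 65 → 41.
Outer input = (K'⊕opad) ∥ inner = 34 14 15 2f 19 5c ∥ 41.
Outer hash (tag): sum = 52+20+21+47+25+92+65 = 322; mod 256 = 66 → 42.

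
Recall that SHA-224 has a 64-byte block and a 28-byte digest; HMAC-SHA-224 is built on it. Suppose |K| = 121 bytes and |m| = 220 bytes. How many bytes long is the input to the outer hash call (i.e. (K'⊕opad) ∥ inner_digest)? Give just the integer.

92

Key is 121 > 64 bytes, so it is hashed to 28 bytes then zero-padded to 64: |K'| = 64.
Outer input = (K'⊕opad) ∥ H(inner) → 64 + 28 = 92 bytes.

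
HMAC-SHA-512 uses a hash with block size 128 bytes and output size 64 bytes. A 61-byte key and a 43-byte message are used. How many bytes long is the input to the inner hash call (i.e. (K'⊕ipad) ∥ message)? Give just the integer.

Key is 61 ≤ 128 bytes, zero-padded: |K'| = 128.
Inner input = (K'⊕ipad) ∥ m → 128 + 43 = 171 bytes.

171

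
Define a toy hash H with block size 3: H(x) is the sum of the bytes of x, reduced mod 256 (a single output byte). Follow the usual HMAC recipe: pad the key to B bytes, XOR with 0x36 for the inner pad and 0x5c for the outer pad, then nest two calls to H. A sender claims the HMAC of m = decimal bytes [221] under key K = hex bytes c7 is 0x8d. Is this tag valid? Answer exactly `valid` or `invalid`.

Key hex bytes c7 is 1 byte ≤ B = 3; zero-pad to 3 bytes: K' = c7 00 00.
K' ⊕ ipad = f1 36 36; K' ⊕ opad = 9b 5c 5c.
Inner hash: sum = 241+54+54+221 = 570; mod 256 = 58 → 3a.
Outer hash (recomputed tag): sum = 155+92+92+58 = 397; mod 256 = 141 → 8d.
Recomputed tag = 8d; claimed = 8d → match.

valid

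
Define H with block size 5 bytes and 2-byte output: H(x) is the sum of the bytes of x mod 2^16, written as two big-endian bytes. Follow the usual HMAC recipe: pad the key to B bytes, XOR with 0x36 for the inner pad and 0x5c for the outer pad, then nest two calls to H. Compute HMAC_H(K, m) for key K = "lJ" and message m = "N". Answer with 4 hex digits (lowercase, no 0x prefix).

0221

Key "lJ" = 6c 4a is 2 bytes ≤ B = 5; zero-pad to 5 bytes: K' = 6c 4a 00 00 00.
K' ⊕ ipad = 5a 7c 36 36 36.  K' ⊕ opad = 30 16 5c 5c 5c.
Inner input = (K'⊕ipad) ∥ m = 5a 7c 36 36 36 ∥ 4e.
Inner hash: sum = 90+124+54+54+54+78 = 454 → 01 c6.
Outer input = (K'⊕opad) ∥ inner = 30 16 5c 5c 5c ∥ 01 c6.
Outer hash (tag): sum = 48+22+92+92+92+1+198 = 545 → 02 21.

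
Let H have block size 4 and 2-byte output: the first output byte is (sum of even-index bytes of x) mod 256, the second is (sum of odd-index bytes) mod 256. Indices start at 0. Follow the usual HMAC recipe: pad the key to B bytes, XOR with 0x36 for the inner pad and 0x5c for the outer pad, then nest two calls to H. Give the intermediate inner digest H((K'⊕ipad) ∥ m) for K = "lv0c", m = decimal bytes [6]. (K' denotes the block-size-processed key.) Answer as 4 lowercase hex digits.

6695

Key "lv0c" = 6c 76 30 63 is exactly B = 4 bytes: K' = 6c 76 30 63.
K' ⊕ ipad = 5a 40 06 55.
Inner input = 5a 40 06 55 ∥ 06.
Inner hash: even-index sum = 102 mod 256 = 102; odd-index sum = 149 mod 256 = 149 → 66 95.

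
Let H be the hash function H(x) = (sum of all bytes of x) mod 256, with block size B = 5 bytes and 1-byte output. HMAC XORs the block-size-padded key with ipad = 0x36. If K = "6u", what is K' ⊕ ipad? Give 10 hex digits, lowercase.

0043363636

Key "6u" = 36 75 is 2 bytes ≤ B = 5; zero-pad to 5 bytes: K' = 36 75 00 00 00.
XOR each byte with 0x36: 36⊕36=00, 75⊕36=43, 00⊕36=36, 00⊕36=36, 00⊕36=36.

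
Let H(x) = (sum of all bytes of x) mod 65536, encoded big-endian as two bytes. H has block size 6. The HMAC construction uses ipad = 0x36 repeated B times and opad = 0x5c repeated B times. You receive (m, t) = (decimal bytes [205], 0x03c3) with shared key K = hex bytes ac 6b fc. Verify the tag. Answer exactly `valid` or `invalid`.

invalid

Key hex bytes ac 6b fc is 3 bytes ≤ B = 6; zero-pad to 6 bytes: K' = ac 6b fc 00 00 00.
K' ⊕ ipad = 9a 5d ca 36 36 36; K' ⊕ opad = f0 37 a0 5c 5c 5c.
Inner hash: sum = 154+93+202+54+54+54+205 = 816 → 03 30.
Outer hash (recomputed tag): sum = 240+55+160+92+92+92+3+48 = 782 → 03 0e.
Recomputed tag = 030e; claimed = 03c3 → mismatch.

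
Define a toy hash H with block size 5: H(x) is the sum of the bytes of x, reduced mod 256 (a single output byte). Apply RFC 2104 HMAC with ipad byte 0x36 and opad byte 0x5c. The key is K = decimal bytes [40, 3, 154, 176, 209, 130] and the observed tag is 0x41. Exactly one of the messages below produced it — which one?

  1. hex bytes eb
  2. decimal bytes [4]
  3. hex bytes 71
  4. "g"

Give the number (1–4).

4

Key decimal bytes [40, 3, 154, 176, 209, 130] = 28 03 9a b0 d1 82 is 6 bytes > B = 5, so hash it first: H(key) = c8, then zero-pad to 5 bytes: K' = c8 00 00 00 00.
K' ⊕ ipad = fe 36 36 36 36; K' ⊕ opad = 94 5c 5c 5c 5c.
m1: inner = H(fe 36 36 36 36 eb) = c1; tag = H(94 5c 5c 5c 5c c1) = c5
m2: inner = H(fe 36 36 36 36 04) = da; tag = H(94 5c 5c 5c 5c da) = de
m3: inner = H(fe 36 36 36 36 71) = 47; tag = H(94 5c 5c 5c 5c 47) = 4b
m4: inner = H(fe 36 36 36 36 67) = 3d; tag = H(94 5c 5c 5c 5c 3d) = 41 ← matches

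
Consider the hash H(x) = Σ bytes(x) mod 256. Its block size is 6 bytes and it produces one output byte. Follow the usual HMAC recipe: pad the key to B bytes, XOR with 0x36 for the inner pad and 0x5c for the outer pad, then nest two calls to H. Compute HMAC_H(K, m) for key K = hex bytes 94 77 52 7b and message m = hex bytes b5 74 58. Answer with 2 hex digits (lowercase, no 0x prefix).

61

Key hex bytes 94 77 52 7b is 4 bytes ≤ B = 6; zero-pad to 6 bytes: K' = 94 77 52 7b 00 00.
K' ⊕ ipad = a2 41 64 4d 36 36.  K' ⊕ opad = c8 2b 0e 27 5c 5c.
Inner input = (K'⊕ipad) ∥ m = a2 41 64 4d 36 36 ∥ b5 74 58.
Inner hash: sum = 162+65+100+77+54+54+181+116+88 = 897; mod 256 = 129 → 81.
Outer input = (K'⊕opad) ∥ inner = c8 2b 0e 27 5c 5c ∥ 81.
Outer hash (tag): sum = 200+43+14+39+92+92+129 = 609; mod 256 = 97 → 61.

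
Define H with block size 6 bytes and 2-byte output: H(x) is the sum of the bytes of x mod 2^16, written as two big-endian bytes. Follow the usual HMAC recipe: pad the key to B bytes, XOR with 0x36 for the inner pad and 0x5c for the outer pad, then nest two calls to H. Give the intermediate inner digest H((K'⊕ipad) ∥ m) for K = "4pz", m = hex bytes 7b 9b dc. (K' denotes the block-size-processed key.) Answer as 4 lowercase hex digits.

0328

Key "4pz" = 34 70 7a is 3 bytes ≤ B = 6; zero-pad to 6 bytes: K' = 34 70 7a 00 00 00.
K' ⊕ ipad = 02 46 4c 36 36 36.
Inner input = 02 46 4c 36 36 36 ∥ 7b 9b dc.
Inner hash: sum = 2+70+76+54+54+54+123+155+220 = 808 → 03 28.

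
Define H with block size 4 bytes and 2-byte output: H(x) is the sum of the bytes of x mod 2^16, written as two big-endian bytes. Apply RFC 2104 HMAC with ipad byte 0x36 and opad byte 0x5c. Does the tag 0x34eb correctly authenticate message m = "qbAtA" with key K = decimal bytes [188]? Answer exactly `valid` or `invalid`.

Key decimal bytes [188] = bc is 1 byte ≤ B = 4; zero-pad to 4 bytes: K' = bc 00 00 00.
K' ⊕ ipad = 8a 36 36 36; K' ⊕ opad = e0 5c 5c 5c.
Inner hash: sum = 138+54+54+54+113+98+65+116+65 = 757 → 02 f5.
Outer hash (recomputed tag): sum = 224+92+92+92+2+245 = 747 → 02 eb.
Recomputed tag = 02eb; claimed = 34eb → mismatch.

invalid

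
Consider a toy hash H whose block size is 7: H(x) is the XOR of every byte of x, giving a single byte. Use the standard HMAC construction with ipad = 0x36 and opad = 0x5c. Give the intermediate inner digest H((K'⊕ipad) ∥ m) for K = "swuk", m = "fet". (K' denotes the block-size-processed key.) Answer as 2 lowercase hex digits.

5b

Key "swuk" = 73 77 75 6b is 4 bytes ≤ B = 7; zero-pad to 7 bytes: K' = 73 77 75 6b 00 00 00.
K' ⊕ ipad = 45 41 43 5d 36 36 36.
Inner input = 45 41 43 5d 36 36 36 ∥ 66 65 74.
Inner hash: XOR 45⊕41⊕43⊕5d⊕36⊕36⊕36⊕66⊕65⊕74 = 5b.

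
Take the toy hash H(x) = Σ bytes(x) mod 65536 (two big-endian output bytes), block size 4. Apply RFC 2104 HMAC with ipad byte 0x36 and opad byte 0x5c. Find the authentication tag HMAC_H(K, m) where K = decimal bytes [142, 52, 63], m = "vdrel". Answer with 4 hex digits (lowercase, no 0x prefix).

Key decimal bytes [142, 52, 63] = 8e 34 3f is 3 bytes ≤ B = 4; zero-pad to 4 bytes: K' = 8e 34 3f 00.
K' ⊕ ipad = b8 02 09 36.  K' ⊕ opad = d2 68 63 5c.
Inner input = (K'⊕ipad) ∥ m = b8 02 09 36 ∥ 76 64 72 65 6c.
Inner hash: sum = 184+2+9+54+118+100+114+101+108 = 790 → 03 16.
Outer input = (K'⊕opad) ∥ inner = d2 68 63 5c ∥ 03 16.
Outer hash (tag): sum = 210+104+99+92+3+22 = 530 → 02 12.

0212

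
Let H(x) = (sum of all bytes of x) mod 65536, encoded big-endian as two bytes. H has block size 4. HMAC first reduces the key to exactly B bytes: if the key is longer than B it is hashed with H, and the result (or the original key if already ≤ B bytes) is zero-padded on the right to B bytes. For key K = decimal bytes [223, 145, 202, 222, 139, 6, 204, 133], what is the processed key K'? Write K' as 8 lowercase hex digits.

|K| = 8 > B = 4, so first hash the key.
H(K): sum = 223+145+202+222+139+6+204+133 = 1274 → 04 fa.
Zero-pad H(K) = 04 fa to 4 bytes: K' = 04 fa 00 00.

04fa0000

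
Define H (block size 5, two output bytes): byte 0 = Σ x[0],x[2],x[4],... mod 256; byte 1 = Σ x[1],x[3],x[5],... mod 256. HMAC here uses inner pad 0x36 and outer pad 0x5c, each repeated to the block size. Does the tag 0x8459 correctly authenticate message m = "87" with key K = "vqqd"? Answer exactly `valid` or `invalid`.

Key "vqqd" = 76 71 71 64 is 4 bytes ≤ B = 5; zero-pad to 5 bytes: K' = 76 71 71 64 00.
K' ⊕ ipad = 40 47 47 52 36; K' ⊕ opad = 2a 2d 2d 38 5c.
Inner hash: even-index sum = 244 mod 256 = 244; odd-index sum = 209 mod 256 = 209 → f4 d1.
Outer hash (recomputed tag): even-index sum = 388 mod 256 = 132; odd-index sum = 345 mod 256 = 89 → 84 59.
Recomputed tag = 8459; claimed = 8459 → match.

valid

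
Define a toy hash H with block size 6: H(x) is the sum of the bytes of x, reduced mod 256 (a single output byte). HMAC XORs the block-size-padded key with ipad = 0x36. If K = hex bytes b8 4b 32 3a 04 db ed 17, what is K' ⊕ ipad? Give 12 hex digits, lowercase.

643636363636

Key hex bytes b8 4b 32 3a 04 db ed 17 is 8 bytes > B = 6, so hash it first: H(key) = 52, then zero-pad to 6 bytes: K' = 52 00 00 00 00 00.
XOR each byte with 0x36: 52⊕36=64, 00⊕36=36, 00⊕36=36, 00⊕36=36, 00⊕36=36, 00⊕36=36.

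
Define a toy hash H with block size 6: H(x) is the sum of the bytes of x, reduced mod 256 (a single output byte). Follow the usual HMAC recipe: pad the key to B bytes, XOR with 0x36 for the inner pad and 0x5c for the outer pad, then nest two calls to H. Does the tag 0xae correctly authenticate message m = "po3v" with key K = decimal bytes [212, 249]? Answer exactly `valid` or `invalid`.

Key decimal bytes [212, 249] = d4 f9 is 2 bytes ≤ B = 6; zero-pad to 6 bytes: K' = d4 f9 00 00 00 00.
K' ⊕ ipad = e2 cf 36 36 36 36; K' ⊕ opad = 88 a5 5c 5c 5c 5c.
Inner hash: sum = 226+207+54+54+54+54+112+111+51+118 = 1041; mod 256 = 17 → 11.
Outer hash (recomputed tag): sum = 136+165+92+92+92+92+17 = 686; mod 256 = 174 → ae.
Recomputed tag = ae; claimed = ae → match.

valid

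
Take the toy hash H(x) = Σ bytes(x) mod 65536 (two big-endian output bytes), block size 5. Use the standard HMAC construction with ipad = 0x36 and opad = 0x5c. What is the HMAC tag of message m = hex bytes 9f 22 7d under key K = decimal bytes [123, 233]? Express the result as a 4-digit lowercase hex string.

01ff

Key decimal bytes [123, 233] = 7b e9 is 2 bytes ≤ B = 5; zero-pad to 5 bytes: K' = 7b e9 00 00 00.
K' ⊕ ipad = 4d df 36 36 36.  K' ⊕ opad = 27 b5 5c 5c 5c.
Inner input = (K'⊕ipad) ∥ m = 4d df 36 36 36 ∥ 9f 22 7d.
Inner hash: sum = 77+223+54+54+54+159+34+125 = 780 → 03 0c.
Outer input = (K'⊕opad) ∥ inner = 27 b5 5c 5c 5c ∥ 03 0c.
Outer hash (tag): sum = 39+181+92+92+92+3+12 = 511 → 01 ff.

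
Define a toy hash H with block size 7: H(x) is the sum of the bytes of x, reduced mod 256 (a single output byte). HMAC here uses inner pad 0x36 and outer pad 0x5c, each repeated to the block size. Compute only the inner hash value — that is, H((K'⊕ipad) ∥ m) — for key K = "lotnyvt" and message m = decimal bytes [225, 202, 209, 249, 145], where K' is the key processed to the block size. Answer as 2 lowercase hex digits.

24

Key "lotnyvt" = 6c 6f 74 6e 79 76 74 is exactly B = 7 bytes: K' = 6c 6f 74 6e 79 76 74.
K' ⊕ ipad = 5a 59 42 58 4f 40 42.
Inner input = 5a 59 42 58 4f 40 42 ∥ e1 ca d1 f9 91.
Inner hash: sum = 90+89+66+88+79+64+66+225+202+209+249+145 = 1572; mod 256 = 36 → 24.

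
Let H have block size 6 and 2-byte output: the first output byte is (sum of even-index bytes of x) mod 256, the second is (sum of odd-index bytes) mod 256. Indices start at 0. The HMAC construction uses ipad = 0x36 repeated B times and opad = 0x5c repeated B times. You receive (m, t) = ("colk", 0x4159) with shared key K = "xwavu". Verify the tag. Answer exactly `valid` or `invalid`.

Key "xwavu" = 78 77 61 76 75 is 5 bytes ≤ B = 6; zero-pad to 6 bytes: K' = 78 77 61 76 75 00.
K' ⊕ ipad = 4e 41 57 40 43 36; K' ⊕ opad = 24 2b 3d 2a 29 5c.
Inner hash: even-index sum = 439 mod 256 = 183; odd-index sum = 401 mod 256 = 145 → b7 91.
Outer hash (recomputed tag): even-index sum = 321 mod 256 = 65; odd-index sum = 322 mod 256 = 66 → 41 42.
Recomputed tag = 4142; claimed = 4159 → mismatch.

invalid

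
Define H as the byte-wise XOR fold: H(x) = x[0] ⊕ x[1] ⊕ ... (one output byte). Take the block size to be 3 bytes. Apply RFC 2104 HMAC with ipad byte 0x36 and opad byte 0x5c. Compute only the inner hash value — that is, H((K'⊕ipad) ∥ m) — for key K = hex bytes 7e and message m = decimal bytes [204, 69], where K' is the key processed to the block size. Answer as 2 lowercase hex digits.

c1

Key hex bytes 7e is 1 byte ≤ B = 3; zero-pad to 3 bytes: K' = 7e 00 00.
K' ⊕ ipad = 48 36 36.
Inner input = 48 36 36 ∥ cc 45.
Inner hash: XOR 48⊕36⊕36⊕cc⊕45 = c1.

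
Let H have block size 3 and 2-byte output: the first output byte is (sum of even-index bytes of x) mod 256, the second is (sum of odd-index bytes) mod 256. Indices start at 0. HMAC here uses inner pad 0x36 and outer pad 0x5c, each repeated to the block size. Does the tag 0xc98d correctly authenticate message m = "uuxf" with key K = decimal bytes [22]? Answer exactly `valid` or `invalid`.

Key decimal bytes [22] = 16 is 1 byte ≤ B = 3; zero-pad to 3 bytes: K' = 16 00 00.
K' ⊕ ipad = 20 36 36; K' ⊕ opad = 4a 5c 5c.
Inner hash: even-index sum = 305 mod 256 = 49; odd-index sum = 291 mod 256 = 35 → 31 23.
Outer hash (recomputed tag): even-index sum = 201 mod 256 = 201; odd-index sum = 141 mod 256 = 141 → c9 8d.
Recomputed tag = c98d; claimed = c98d → match.

valid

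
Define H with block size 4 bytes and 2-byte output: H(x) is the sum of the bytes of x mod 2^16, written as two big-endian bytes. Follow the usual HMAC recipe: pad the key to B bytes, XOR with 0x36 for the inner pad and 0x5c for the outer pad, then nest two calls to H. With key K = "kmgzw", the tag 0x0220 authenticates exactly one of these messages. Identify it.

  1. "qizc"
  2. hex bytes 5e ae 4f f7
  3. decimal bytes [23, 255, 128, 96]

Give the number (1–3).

Key "kmgzw" = 6b 6d 67 7a 77 is 5 bytes > B = 4, so hash it first: H(key) = 02 30, then zero-pad to 4 bytes: K' = 02 30 00 00.
K' ⊕ ipad = 34 06 36 36; K' ⊕ opad = 5e 6c 5c 5c.
m1: inner = H(34 06 36 36 71 69 7a 63) = 02 5d; tag = H(5e 6c 5c 5c 02 5d) = 01e1
m2: inner = H(34 06 36 36 5e ae 4f f7) = 02 f8; tag = H(5e 6c 5c 5c 02 f8) = 027c
m3: inner = H(34 06 36 36 17 ff 80 60) = 02 9c; tag = H(5e 6c 5c 5c 02 9c) = 0220 ← matches

3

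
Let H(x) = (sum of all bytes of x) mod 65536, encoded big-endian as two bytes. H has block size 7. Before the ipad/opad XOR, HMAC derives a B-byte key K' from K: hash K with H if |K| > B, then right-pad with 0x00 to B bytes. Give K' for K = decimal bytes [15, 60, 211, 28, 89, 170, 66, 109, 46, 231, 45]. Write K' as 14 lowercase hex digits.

042e0000000000

|K| = 11 > B = 7, so first hash the key.
H(K): sum = 15+60+211+28+89+170+66+109+46+231+45 = 1070 → 04 2e.
Zero-pad H(K) = 04 2e to 7 bytes: K' = 04 2e 00 00 00 00 00.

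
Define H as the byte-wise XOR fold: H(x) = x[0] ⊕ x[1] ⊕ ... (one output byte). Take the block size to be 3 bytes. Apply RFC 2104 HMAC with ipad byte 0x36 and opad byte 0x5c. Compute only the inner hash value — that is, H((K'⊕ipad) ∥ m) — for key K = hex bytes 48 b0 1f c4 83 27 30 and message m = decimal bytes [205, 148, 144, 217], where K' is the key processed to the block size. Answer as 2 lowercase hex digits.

Key hex bytes 48 b0 1f c4 83 27 30 is 7 bytes > B = 3, so hash it first: H(key) = b7, then zero-pad to 3 bytes: K' = b7 00 00.
K' ⊕ ipad = 81 36 36.
Inner input = 81 36 36 ∥ cd 94 90 d9.
Inner hash: XOR 81⊕36⊕36⊕cd⊕94⊕90⊕d9 = 91.

91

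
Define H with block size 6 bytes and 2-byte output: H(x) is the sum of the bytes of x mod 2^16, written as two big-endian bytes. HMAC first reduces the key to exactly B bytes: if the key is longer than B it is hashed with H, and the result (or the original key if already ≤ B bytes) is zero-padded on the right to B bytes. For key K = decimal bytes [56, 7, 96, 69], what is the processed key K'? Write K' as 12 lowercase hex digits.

Key decimal bytes [56, 7, 96, 69] = 38 07 60 45 is 4 bytes ≤ B = 6; zero-pad to 6 bytes: K' = 38 07 60 45 00 00.

380760450000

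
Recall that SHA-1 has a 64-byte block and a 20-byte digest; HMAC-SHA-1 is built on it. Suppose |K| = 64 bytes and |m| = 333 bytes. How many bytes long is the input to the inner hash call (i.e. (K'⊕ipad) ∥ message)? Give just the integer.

397

Key is 64 ≤ 64 bytes, zero-padded: |K'| = 64.
Inner input = (K'⊕ipad) ∥ m → 64 + 333 = 397 bytes.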